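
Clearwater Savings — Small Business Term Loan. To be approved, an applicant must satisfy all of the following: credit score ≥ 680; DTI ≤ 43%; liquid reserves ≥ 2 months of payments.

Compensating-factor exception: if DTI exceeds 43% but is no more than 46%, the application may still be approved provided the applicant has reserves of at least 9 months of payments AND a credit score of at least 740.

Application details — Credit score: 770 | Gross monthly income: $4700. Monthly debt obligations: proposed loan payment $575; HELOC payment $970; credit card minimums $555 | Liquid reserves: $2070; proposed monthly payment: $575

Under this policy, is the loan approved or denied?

Credit score 770 ≥ 680 (meets base)
Total debts = (575 + 970 + 555) = 2,100. DTI: 2,100 ÷ 4,700 = 44.7%, over the 43% base limit.
Reserves: 2,070 ÷ 575 = 3.6 months (meets 2-month minimum)
DTI 44.7% is within the 43%–46% exception band; checking compensating factors.
Override check — reserves: 3.6 mo (short of 9); score: 770 (ok).
Compensating-factor requirement not fully met.

Denied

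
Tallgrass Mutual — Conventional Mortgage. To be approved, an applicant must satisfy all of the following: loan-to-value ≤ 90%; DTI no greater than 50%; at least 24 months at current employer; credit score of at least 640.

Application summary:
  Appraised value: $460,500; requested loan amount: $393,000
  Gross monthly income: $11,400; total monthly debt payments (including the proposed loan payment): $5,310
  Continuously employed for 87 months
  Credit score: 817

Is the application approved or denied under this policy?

Approved

Loan-to-value = 393,000/460,500 = 85.3% — pass (90% max)
DTI: 5,310 ÷ 11,400 = 46.6%, within the 50% cap
Employment 87 ≥ 24 months
Credit score 817 ≥ 640 (meets)
All criteria satisfied.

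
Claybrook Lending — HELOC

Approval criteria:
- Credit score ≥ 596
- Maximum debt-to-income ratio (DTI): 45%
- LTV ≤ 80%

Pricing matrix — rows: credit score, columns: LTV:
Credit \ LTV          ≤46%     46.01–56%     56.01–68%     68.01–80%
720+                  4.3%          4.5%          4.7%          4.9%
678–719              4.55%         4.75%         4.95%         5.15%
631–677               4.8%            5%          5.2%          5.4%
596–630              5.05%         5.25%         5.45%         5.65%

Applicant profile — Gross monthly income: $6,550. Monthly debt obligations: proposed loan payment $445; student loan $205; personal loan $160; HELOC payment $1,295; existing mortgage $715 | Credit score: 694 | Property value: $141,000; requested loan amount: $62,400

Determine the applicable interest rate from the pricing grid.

Credit score 694 ≥ 596; Total monthly debts = (445 + 205 + 160 + 1,295 + 715) = 2,820. Debt-to-income = 2,820/6,550 = 43.1% — meets 45% limit
LTV: 62,400 ÷ 141,000 = 44.3%, within 80% cap
Score 694 is in the 678–719 band; LTV 44.3% is in the ≤46% band → 4.55%.

4.55%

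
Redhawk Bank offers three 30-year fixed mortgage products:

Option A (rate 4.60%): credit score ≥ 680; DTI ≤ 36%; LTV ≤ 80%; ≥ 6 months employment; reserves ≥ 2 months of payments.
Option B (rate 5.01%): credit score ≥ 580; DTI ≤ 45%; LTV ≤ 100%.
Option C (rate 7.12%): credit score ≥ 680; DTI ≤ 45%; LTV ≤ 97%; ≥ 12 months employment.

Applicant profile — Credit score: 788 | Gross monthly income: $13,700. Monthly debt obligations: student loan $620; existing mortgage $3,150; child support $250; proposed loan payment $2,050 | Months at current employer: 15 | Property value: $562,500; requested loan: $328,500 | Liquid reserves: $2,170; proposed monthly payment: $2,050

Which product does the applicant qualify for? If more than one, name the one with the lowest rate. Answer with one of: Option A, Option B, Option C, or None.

Total debts = (620 + 3,150 + 250 + 2,050) = 6,070; DTI = 6,070/13,700 = 44.3%.
LTV = 328,500/562,500 = 58.4%.
Reserves = 2,170/2,050 = 1.1 months.
Option A: score 788 ≥ 680; DTI 44.3% > 36%; LTV 58.4% ≤ 80%; employment 15 ≥ 6 mo; reserves 1.1 < 2 mo → does not qualify.
Option B: score 788 ≥ 580; DTI 44.3% ≤ 45%; LTV 58.4% ≤ 100% → qualifies.
Option C: score 788 ≥ 680; DTI 44.3% ≤ 45%; LTV 58.4% ≤ 97%; employment 15 ≥ 12 mo → qualifies.
Qualifying: Option B, Option C. Lowest rate is 5.01% → Option B.

Option B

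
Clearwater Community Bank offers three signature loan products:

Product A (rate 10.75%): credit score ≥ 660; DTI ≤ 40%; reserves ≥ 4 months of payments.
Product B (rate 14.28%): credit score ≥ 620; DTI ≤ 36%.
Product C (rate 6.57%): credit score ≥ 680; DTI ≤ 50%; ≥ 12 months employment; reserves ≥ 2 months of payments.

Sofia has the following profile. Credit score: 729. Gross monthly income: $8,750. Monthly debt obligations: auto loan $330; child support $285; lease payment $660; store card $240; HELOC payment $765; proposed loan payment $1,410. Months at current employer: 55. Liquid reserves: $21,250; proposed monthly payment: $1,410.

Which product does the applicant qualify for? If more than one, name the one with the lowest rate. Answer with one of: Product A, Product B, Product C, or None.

Total debts = (330 + 285 + 660 + 240 + 765 + 1,410) = 3,690; DTI = 3,690/8,750 = 42.2%.
Reserves = 21,250/1,410 = 15.1 months.
Product A: score 729 ≥ 660; DTI 42.2% > 40%; reserves 15.1 ≥ 4 mo → does not qualify.
Product B: score 729 ≥ 620; DTI 42.2% > 36% → does not qualify.
Product C: score 729 ≥ 680; DTI 42.2% ≤ 50%; employment 55 ≥ 12 mo; reserves 15.1 ≥ 2 mo → qualifies.

Product C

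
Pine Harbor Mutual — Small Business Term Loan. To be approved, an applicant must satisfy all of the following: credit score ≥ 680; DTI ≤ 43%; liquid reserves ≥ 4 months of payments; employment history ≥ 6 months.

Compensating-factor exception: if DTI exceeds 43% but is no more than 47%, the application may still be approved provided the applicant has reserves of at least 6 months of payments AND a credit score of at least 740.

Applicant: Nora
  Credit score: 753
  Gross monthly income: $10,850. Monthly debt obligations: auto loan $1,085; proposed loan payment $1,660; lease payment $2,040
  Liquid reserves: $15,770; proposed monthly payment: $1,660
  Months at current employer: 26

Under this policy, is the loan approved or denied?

Approved

Credit score 753 ≥ 680 (meets base)
Total debts = (1,085 + 1,660 + 2,040) = 4,785. DTI = 4,785/10,850 = 44.1% > 43% — standard DTI limit exceeded.
Reserves: 15,770 ÷ 1,660 = 9.5 months (meets 4-month minimum)
Employment 26 ≥ 6 months
44.1% falls in the override range (43%–47%), so the compensating-factor test applies.
Override check — reserves: 9.5 mo (ok); score: 753 (ok).
Both compensating conditions met → exception applies.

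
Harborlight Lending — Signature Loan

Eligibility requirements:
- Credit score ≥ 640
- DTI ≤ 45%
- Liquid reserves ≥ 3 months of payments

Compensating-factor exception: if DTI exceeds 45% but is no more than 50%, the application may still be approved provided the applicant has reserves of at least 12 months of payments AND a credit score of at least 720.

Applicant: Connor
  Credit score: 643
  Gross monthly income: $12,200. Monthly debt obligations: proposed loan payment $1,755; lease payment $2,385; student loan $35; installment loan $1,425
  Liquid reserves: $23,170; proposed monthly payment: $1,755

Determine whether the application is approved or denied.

Denied

Credit score 643 ≥ 640 (meets base)
Total debts = (1,755 + 2,385 + 35 + 1,425) = 5,600. DTI: 5,600 ÷ 12,200 = 45.9%, over the 45% base limit.
Liquid reserves cover 23,170/1,755 = 13.2 months — ≥ 3 required
DTI 45.9% is within the 45%–50% exception band; checking compensating factors.
Reserves 13.2 ≥ 12 months; credit score 643 < 720.
Override conditions not both satisfied; exception does not apply.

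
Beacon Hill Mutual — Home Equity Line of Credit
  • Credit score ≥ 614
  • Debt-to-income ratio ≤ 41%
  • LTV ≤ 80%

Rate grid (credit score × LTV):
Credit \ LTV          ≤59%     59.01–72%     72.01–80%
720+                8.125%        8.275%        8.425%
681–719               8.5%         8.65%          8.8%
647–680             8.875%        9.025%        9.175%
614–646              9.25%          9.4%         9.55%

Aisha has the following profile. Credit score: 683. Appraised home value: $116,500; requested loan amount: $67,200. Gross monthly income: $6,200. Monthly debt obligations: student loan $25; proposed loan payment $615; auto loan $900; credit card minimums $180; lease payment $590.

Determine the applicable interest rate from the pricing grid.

Credit score 683 ≥ 614; Total monthly debts = (25 + 615 + 900 + 180 + 590) = 2,310. DTI: 2,310 ÷ 6,200 = 37.3%, within the 41% cap
Loan-to-value = 67,200/116,500 = 57.7% — pass (80% max)
Row: 683 falls in 681–719. Column: 57.7% falls in ≤59%. Rate = 8.5%.

8.5%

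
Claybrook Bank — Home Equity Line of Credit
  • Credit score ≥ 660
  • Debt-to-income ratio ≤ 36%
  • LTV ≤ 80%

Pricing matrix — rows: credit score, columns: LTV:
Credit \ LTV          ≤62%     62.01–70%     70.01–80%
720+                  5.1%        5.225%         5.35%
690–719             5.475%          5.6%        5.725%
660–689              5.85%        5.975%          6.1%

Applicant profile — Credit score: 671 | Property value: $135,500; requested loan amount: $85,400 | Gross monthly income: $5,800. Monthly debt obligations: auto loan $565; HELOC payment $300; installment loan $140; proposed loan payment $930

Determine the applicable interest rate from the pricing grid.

5.975%

Credit score 671 ≥ 660; Total monthly debts = (565 + 300 + 140 + 930) = 1,935. Debt-to-income = 1,935/5,800 = 33.4% — meets 36% limit
LTV: 85,400 ÷ 135,500 = 63%, within 80% cap
Row: 671 falls in 660–689. Column: 63% falls in 62.01–70%. Rate = 5.975%.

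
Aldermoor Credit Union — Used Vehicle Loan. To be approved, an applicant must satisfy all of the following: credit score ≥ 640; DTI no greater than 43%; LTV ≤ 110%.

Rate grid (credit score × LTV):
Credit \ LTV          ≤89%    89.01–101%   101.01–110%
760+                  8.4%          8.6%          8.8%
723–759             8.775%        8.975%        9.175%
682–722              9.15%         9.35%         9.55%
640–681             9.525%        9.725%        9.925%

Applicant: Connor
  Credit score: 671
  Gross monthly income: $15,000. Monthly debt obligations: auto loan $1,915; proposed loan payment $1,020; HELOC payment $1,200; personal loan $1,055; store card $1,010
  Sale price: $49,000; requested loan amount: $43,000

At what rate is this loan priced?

9.525%

Credit score 671 ≥ 640; Total monthly debts = (1,915 + 1,020 + 1,200 + 1,055 + 1,010) = 6,200. Debt-to-income = 6,200/15,000 = 41.3% — meets 43% limit
LTV = 43,000/49,000 = 87.8% ≤ 110%
Row: 671 falls in 640–681. Column: 87.8% falls in ≤89%. Rate = 9.525%.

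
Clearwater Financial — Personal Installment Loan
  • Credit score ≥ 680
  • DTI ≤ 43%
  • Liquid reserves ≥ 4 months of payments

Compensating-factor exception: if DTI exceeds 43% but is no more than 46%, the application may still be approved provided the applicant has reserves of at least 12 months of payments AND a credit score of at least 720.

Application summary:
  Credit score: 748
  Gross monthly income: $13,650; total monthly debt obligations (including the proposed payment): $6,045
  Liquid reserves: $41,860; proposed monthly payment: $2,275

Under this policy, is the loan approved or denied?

Approved

Credit score 748 ≥ 680 (meets base)
DTI: 6,045 ÷ 13,650 = 44.3%, over the 43% base limit.
Liquid reserves cover 41,860/2,275 = 18.4 months — ≥ 4 required
DTI 44.3% is within the 43%–46% exception band; checking compensating factors.
Override check — reserves: 18.4 mo (ok); score: 748 (ok).
Both compensating conditions met → exception applies.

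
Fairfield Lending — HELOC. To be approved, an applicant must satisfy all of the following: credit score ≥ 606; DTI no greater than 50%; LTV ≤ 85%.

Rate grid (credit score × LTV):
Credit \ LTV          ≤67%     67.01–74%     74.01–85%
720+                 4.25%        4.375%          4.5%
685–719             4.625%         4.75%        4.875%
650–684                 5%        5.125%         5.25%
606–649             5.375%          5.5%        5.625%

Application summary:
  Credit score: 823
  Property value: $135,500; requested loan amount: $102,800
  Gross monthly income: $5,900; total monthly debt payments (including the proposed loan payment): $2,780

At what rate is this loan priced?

4.5%

Credit score 823 ≥ 606; Debt-to-income = 2,780/5,900 = 47.1% — meets 50% limit
Loan-to-value = 102,800/135,500 = 75.9% — pass (85% max)
Score 823 is in the 720+ band; LTV 75.9% is in the 74.01–85% band → 4.5%.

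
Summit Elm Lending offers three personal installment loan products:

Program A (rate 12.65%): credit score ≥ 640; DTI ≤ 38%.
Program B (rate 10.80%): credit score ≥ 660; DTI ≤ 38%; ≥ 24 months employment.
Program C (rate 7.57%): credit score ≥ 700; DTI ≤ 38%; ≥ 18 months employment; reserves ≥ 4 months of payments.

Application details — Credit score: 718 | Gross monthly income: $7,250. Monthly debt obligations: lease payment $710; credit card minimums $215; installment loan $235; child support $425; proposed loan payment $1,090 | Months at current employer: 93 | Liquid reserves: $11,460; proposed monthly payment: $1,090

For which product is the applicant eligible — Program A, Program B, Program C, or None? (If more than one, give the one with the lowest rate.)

Program C

Total debts = (710 + 215 + 235 + 425 + 1,090) = 2,675; DTI = 2,675/7,250 = 36.9%.
Reserves = 11,460/1,090 = 10.5 months.
Program A: score 718 ≥ 640; DTI 36.9% ≤ 38% → qualifies.
Program B: score 718 ≥ 660; DTI 36.9% ≤ 38%; employment 93 ≥ 24 mo → qualifies.
Program C: score 718 ≥ 700; DTI 36.9% ≤ 38%; employment 93 ≥ 18 mo; reserves 10.5 ≥ 4 mo → qualifies.
Qualifying: Program A, Program B, Program C. Lowest rate is 7.57% → Program C.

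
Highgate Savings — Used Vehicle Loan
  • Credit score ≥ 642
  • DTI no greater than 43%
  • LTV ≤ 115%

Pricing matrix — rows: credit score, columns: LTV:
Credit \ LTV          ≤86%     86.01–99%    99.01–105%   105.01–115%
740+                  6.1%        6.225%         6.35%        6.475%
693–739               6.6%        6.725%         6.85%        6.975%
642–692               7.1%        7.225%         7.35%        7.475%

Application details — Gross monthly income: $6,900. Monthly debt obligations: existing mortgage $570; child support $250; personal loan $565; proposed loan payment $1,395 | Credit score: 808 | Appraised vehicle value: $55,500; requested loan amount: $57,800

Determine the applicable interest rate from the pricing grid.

6.35%

Credit score 808 ≥ 642; Total monthly debts = (570 + 250 + 565 + 1,395) = 2,780. DTI: 2,780 ÷ 6,900 = 40.3%, within the 43% cap
Loan-to-value = 57,800/55,500 = 104.1% — pass (115% max)
Score 808 is in the 740+ band; LTV 104.1% is in the 99.01–105% band → 6.35%.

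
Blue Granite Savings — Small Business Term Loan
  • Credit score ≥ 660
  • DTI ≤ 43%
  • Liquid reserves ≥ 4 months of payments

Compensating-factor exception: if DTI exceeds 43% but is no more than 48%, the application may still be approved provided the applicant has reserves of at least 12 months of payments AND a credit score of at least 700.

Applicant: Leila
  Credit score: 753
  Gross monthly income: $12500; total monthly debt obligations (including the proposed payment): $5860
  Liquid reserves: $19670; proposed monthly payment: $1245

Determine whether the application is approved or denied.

Credit score 753 ≥ 660 (meets base)
DTI: 5,860 ÷ 12,500 = 46.9%, over the 43% base limit.
Liquid reserves cover 19,670/1,245 = 15.8 months — ≥ 4 required
46.9% falls in the override range (43%–48%), so the compensating-factor test applies.
Override check — reserves: 15.8 mo (ok); score: 753 (ok).
Both override conditions satisfied; DTI exception granted.

Approved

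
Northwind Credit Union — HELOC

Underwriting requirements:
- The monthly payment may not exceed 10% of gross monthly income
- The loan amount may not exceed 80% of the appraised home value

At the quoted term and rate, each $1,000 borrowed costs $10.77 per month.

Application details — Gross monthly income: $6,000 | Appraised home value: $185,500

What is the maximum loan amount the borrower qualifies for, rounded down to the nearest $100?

$55,700

Payment cap: 10% × $6,000 = $600/month.
At $10.77 per $1,000, that supports 600/10.77 × 1,000 ≈ $55,710 → $55,700.
LTV cap: 80% × $185,500 = $148,400 → $148,400.
Binding constraint: payment-to-income.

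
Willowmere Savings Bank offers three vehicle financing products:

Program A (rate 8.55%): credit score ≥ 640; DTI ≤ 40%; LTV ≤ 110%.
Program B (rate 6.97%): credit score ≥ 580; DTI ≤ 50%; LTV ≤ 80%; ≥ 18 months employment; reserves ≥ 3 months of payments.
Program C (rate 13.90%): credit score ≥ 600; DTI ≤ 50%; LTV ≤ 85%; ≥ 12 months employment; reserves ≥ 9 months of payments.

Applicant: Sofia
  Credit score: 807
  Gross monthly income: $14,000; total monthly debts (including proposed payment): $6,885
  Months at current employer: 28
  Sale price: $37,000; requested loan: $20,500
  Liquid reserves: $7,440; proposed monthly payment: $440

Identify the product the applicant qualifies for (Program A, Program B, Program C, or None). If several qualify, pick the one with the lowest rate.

DTI = 6,885/14,000 = 49.2%.
LTV = 20,500/37,000 = 55.4%.
Reserves = 7,440/440 = 16.9 months.
Program A: score 807 ≥ 640; DTI 49.2% > 40%; LTV 55.4% ≤ 110% → does not qualify.
Program B: score 807 ≥ 580; DTI 49.2% ≤ 50%; LTV 55.4% ≤ 80%; employment 28 ≥ 18 mo; reserves 16.9 ≥ 3 mo → qualifies.
Program C: score 807 ≥ 600; DTI 49.2% ≤ 50%; LTV 55.4% ≤ 85%; employment 28 ≥ 12 mo; reserves 16.9 ≥ 9 mo → qualifies.
Qualifying: Program B, Program C. Lowest rate is 6.97% → Program B.

Program B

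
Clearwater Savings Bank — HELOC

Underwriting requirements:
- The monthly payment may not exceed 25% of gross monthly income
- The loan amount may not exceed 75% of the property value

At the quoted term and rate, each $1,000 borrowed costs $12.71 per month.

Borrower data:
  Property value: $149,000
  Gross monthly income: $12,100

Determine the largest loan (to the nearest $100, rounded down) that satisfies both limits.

Payment cap: 25% × $12,100 = $3,025/month.
At $12.71 per $1,000, that supports 3,025/12.71 × 1,000 ≈ $238,001 → $238,000.
LTV cap: 75% × $149,000 = $111,750 → $111,700.
Binding constraint: loan-to-value.

$111,700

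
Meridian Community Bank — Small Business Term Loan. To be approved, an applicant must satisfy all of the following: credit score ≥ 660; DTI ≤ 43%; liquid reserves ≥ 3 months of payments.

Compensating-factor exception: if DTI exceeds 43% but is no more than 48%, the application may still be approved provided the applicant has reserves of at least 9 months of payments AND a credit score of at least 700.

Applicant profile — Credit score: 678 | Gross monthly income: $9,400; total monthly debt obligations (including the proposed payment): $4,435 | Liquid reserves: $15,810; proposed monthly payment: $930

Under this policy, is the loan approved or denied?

Denied

Credit score 678 ≥ 660 (meets base)
DTI = 4,435/9,400 = 47.2% > 43% — standard DTI limit exceeded.
Liquid reserves cover 15,810/930 = 17.0 months — ≥ 3 required
DTI 47.2% is within the 43%–48% exception band; checking compensating factors.
Reserves 17.0 ≥ 9 months; credit score 678 < 700.
Compensating-factor requirement not fully met.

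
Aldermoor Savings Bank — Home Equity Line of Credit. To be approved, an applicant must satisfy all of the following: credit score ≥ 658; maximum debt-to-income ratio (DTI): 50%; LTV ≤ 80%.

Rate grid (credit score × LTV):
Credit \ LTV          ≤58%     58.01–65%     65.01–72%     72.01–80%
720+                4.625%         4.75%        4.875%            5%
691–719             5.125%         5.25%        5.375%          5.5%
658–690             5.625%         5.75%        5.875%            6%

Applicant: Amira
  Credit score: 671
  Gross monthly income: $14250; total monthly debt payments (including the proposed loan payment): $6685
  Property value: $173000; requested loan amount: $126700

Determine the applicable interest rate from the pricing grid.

Credit score 671 ≥ 658; DTI: 6,685 ÷ 14,250 = 46.9%, within the 50% cap
LTV = 126,700/173,000 = 73.2% ≤ 80%
Score 671 is in the 658–690 band; LTV 73.2% is in the 72.01–80% band → 6%.

6%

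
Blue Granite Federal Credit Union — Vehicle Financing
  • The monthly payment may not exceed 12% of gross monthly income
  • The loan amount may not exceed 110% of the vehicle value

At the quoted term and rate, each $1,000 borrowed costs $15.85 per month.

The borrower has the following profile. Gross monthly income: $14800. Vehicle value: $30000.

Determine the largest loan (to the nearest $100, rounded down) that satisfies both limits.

Payment cap: 12% × $14,800 = $1,776/month.
At $15.85 per $1,000, that supports 1,776/15.85 × 1,000 ≈ $112,050 → $112,000.
LTV cap: 110% × $30,000 = $33,000 → $33,000.
Binding constraint: loan-to-value.

$33,000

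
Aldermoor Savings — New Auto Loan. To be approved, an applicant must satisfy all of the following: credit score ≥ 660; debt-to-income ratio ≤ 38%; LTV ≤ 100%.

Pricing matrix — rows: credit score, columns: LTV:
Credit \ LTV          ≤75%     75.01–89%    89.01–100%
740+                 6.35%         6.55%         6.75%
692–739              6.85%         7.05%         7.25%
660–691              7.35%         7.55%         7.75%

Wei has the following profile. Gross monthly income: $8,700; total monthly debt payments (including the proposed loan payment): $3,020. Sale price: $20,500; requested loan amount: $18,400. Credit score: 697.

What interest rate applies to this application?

Credit score 697 ≥ 660; DTI = 3,020/8,700 = 34.7% ≤ 38%
LTV = 18,400/20,500 = 89.8% ≤ 100%
Score 697 is in the 692–739 band; LTV 89.8% is in the 89.01–100% band → 7.25%.

7.25%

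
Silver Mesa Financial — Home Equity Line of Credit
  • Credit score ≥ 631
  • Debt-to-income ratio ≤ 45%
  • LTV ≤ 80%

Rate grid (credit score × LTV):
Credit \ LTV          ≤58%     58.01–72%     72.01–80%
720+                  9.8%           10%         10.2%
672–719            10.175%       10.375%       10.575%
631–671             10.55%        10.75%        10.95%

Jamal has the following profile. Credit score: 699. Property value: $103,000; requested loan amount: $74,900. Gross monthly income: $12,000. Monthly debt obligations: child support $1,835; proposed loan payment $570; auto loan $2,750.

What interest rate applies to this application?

10.575%

Credit score 699 ≥ 631; Total monthly debts = (1,835 + 570 + 2,750) = 5,155. Debt-to-income = 5,155/12,000 = 43% — meets 45% limit
LTV: 74,900 ÷ 103,000 = 72.7%, within 80% cap
Score 699 is in the 672–719 band; LTV 72.7% is in the 72.01–80% band → 10.575%.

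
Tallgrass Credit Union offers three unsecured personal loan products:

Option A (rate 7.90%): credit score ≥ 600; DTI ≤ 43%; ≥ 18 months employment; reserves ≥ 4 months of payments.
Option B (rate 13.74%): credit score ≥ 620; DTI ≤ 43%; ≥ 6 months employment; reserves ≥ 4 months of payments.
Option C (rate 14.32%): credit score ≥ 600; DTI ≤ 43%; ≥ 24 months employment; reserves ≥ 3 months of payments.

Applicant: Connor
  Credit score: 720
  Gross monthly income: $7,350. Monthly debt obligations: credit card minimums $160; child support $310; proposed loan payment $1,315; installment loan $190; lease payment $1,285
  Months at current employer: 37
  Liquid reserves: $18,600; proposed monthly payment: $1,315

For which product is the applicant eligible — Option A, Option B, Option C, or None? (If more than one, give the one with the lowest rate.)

None

Total debts = (160 + 310 + 1,315 + 190 + 1,285) = 3,260; DTI = 3,260/7,350 = 44.4%.
Reserves = 18,600/1,315 = 14.1 months.
Option A: score 720 ≥ 600; DTI 44.4% > 43%; employment 37 ≥ 18 mo; reserves 14.1 ≥ 4 mo → does not qualify.
Option B: score 720 ≥ 620; DTI 44.4% > 43%; employment 37 ≥ 6 mo; reserves 14.1 ≥ 4 mo → does not qualify.
Option C: score 720 ≥ 600; DTI 44.4% > 43%; employment 37 ≥ 24 mo; reserves 14.1 ≥ 3 mo → does not qualify.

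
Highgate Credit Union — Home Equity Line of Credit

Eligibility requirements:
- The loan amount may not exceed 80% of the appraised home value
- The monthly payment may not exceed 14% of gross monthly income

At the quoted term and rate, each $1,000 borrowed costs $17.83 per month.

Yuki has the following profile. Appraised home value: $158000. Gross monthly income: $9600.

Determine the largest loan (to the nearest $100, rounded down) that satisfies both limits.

Payment cap: 14% × $9,600 = $1,344/month.
At $17.83 per $1,000, that supports 1,344/17.83 × 1,000 ≈ $75,378 → $75,300.
LTV cap: 80% × $158,000 = $126,400 → $126,400.
Binding constraint: payment-to-income.

$75,300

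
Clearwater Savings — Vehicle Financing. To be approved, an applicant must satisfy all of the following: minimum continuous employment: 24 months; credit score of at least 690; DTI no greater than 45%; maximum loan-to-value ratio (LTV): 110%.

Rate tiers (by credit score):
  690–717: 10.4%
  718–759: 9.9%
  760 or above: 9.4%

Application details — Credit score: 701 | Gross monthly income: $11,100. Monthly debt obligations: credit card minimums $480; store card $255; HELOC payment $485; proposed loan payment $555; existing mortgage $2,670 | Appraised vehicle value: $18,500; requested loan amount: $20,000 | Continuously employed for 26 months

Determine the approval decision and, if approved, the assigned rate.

Approved at 10.4%

Credit score 701 ≥ 690 (meets minimum)
Total monthly debts = (480 + 255 + 485 + 555 + 2,670) = 4,445. Debt-to-income = 4,445/11,100 = 40% — meets 45% limit
Employment 26 ≥ 24 months
LTV = 20,000/18,500 = 108.1% ≤ 110%
All requirements met. Score 701 falls in the 690–717 tier → 10.4%.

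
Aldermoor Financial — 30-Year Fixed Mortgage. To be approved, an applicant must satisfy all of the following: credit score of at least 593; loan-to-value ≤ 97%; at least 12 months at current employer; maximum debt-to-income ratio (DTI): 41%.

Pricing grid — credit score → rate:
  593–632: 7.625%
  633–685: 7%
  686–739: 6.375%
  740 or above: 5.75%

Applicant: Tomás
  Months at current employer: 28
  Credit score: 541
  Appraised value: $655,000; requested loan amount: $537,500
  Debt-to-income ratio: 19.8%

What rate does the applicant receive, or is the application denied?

Denied

Credit score 541 < 593 (below minimum)
DTI 19.8% ≤ 41%
Loan-to-value = 537,500/655,000 = 82.1% — pass (97% max)
Employment 28 ≥ 12 months
Not all requirements met → denied.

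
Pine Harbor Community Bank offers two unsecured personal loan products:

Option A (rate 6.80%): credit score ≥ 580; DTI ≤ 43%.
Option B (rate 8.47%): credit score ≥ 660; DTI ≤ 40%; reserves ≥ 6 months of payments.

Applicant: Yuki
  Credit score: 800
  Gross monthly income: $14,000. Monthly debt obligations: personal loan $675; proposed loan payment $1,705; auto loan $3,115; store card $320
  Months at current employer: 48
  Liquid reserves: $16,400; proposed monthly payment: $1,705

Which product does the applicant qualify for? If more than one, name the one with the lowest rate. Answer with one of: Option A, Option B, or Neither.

Option A

Total debts = (675 + 1,705 + 3,115 + 320) = 5,815; DTI = 5,815/14,000 = 41.5%.
Reserves = 16,400/1,705 = 9.6 months.
Option A: score 800 ≥ 580; DTI 41.5% ≤ 43% → qualifies.
Option B: score 800 ≥ 660; DTI 41.5% > 40%; reserves 9.6 ≥ 6 mo → does not qualify.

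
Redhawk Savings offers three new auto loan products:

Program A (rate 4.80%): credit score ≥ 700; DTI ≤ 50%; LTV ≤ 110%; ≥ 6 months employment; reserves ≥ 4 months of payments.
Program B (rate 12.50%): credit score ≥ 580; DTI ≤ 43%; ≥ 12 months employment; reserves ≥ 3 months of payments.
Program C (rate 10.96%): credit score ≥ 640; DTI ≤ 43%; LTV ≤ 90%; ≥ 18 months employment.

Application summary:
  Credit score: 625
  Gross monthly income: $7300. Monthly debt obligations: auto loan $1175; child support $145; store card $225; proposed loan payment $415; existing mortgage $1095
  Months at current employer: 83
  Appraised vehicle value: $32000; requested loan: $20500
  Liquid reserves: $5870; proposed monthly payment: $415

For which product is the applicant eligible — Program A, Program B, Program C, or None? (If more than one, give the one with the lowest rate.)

Program B

Total debts = (1,175 + 145 + 225 + 415 + 1,095) = 3,055; DTI = 3,055/7,300 = 41.8%.
LTV = 20,500/32,000 = 64.1%.
Reserves = 5,870/415 = 14.1 months.
Program A: score 625 < 700; DTI 41.8% ≤ 50%; LTV 64.1% ≤ 110%; employment 83 ≥ 6 mo; reserves 14.1 ≥ 4 mo → does not qualify.
Program B: score 625 ≥ 580; DTI 41.8% ≤ 43%; employment 83 ≥ 12 mo; reserves 14.1 ≥ 3 mo → qualifies.
Program C: score 625 < 640; DTI 41.8% ≤ 43%; LTV 64.1% ≤ 90%; employment 83 ≥ 18 mo → does not qualify.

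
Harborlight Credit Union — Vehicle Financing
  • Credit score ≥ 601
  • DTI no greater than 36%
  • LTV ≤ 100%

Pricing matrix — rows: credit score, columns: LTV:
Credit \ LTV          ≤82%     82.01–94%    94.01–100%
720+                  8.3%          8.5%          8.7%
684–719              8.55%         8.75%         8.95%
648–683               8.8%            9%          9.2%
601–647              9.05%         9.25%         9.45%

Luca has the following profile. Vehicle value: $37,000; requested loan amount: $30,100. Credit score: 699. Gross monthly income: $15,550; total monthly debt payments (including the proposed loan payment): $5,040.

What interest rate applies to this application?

Credit score 699 ≥ 601; Debt-to-income = 5,040/15,550 = 32.4% — meets 36% limit
Loan-to-value = 30,100/37,000 = 81.4% — pass (100% max)
Credit 699 → row 684–719; LTV 81.4% → column ≤82%. Grid cell → 8.55%.

8.55%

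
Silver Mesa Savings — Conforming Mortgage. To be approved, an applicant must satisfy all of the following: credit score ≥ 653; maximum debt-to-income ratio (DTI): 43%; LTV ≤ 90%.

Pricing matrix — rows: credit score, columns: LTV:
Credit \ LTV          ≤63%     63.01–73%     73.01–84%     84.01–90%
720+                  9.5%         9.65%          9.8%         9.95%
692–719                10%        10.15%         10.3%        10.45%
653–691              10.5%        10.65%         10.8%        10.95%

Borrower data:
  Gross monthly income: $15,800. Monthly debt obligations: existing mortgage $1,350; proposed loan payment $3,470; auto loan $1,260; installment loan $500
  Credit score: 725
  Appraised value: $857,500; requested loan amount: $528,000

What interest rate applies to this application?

Credit score 725 ≥ 653; Total monthly debts = (1,350 + 3,470 + 1,260 + 500) = 6,580. Debt-to-income = 6,580/15,800 = 41.6% — meets 43% limit
LTV = 528,000/857,500 = 61.6% ≤ 90%
Score 725 is in the 720+ band; LTV 61.6% is in the ≤63% band → 9.5%.

9.5%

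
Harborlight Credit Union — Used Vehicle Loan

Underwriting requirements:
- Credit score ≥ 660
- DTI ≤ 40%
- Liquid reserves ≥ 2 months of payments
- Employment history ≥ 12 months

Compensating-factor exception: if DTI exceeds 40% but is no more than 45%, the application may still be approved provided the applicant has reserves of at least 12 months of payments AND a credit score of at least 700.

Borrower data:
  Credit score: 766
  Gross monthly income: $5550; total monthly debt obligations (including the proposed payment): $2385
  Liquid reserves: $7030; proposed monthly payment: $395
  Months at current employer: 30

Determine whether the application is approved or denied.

Credit score 766 ≥ 660 (meets base)
DTI: 2,385 ÷ 5,550 = 43%, over the 40% base limit.
Liquid reserves cover 7,030/395 = 17.8 months — ≥ 2 required
Employment 30 ≥ 12 months
DTI 43% is within the 40%–45% exception band; checking compensating factors.
Override check — reserves: 17.8 mo (ok); score: 766 (ok).
Both override conditions satisfied; DTI exception granted.

Approved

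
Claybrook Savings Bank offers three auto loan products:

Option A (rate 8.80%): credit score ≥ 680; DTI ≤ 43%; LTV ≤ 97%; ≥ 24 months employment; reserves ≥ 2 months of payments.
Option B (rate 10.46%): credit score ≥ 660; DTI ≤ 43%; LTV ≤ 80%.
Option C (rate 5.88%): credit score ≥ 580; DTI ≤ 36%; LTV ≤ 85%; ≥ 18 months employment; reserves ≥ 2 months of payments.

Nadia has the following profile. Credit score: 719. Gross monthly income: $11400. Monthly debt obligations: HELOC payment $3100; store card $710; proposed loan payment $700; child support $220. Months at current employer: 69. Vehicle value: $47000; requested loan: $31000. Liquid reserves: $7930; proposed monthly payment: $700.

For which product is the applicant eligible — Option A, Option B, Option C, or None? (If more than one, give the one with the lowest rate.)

Total debts = (3,100 + 710 + 700 + 220) = 4,730; DTI = 4,730/11,400 = 41.5%.
LTV = 31,000/47,000 = 66%.
Reserves = 7,930/700 = 11.3 months.
Option A: score 719 ≥ 680; DTI 41.5% ≤ 43%; LTV 66% ≤ 97%; employment 69 ≥ 24 mo; reserves 11.3 ≥ 2 mo → qualifies.
Option B: score 719 ≥ 660; DTI 41.5% ≤ 43%; LTV 66% ≤ 80% → qualifies.
Option C: score 719 ≥ 580; DTI 41.5% > 36%; LTV 66% ≤ 85%; employment 69 ≥ 18 mo; reserves 11.3 ≥ 2 mo → does not qualify.
Qualifying: Option A, Option B. Lowest rate is 8.80% → Option A.

Option A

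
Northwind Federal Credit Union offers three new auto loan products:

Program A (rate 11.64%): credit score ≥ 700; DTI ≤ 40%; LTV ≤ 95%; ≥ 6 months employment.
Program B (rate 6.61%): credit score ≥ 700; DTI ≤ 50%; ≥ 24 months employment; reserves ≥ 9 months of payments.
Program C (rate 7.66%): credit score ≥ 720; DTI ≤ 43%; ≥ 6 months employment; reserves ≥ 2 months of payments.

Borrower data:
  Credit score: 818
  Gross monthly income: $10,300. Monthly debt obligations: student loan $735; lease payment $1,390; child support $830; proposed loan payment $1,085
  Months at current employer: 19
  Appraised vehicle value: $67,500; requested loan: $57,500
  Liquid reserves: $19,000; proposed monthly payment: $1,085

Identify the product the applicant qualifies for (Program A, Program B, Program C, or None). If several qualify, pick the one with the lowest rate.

Total debts = (735 + 1,390 + 830 + 1,085) = 4,040; DTI = 4,040/10,300 = 39.2%.
LTV = 57,500/67,500 = 85.2%.
Reserves = 19,000/1,085 = 17.5 months.
Program A: score 818 ≥ 700; DTI 39.2% ≤ 40%; LTV 85.2% ≤ 95%; employment 19 ≥ 6 mo → qualifies.
Program B: score 818 ≥ 700; DTI 39.2% ≤ 50%; employment 19 < 24 mo; reserves 17.5 ≥ 9 mo → does not qualify.
Program C: score 818 ≥ 720; DTI 39.2% ≤ 43%; employment 19 ≥ 6 mo; reserves 17.5 ≥ 2 mo → qualifies.
Qualifying: Program A, Program C. Lowest rate is 7.66% → Program C.

Program C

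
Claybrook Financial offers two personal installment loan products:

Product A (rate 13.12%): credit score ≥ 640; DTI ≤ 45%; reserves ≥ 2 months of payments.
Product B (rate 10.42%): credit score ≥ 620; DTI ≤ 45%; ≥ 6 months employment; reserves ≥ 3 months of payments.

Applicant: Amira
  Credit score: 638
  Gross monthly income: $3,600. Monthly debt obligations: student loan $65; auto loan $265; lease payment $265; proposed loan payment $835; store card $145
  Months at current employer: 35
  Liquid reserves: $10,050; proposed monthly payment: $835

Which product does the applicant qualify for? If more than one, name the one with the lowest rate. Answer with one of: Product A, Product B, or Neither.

Total debts = (65 + 265 + 265 + 835 + 145) = 1,575; DTI = 1,575/3,600 = 43.8%.
Reserves = 10,050/835 = 12.0 months.
Product A: score 638 < 640; DTI 43.8% ≤ 45%; reserves 12.0 ≥ 2 mo → does not qualify.
Product B: score 638 ≥ 620; DTI 43.8% ≤ 45%; employment 35 ≥ 6 mo; reserves 12.0 ≥ 3 mo → qualifies.

Product B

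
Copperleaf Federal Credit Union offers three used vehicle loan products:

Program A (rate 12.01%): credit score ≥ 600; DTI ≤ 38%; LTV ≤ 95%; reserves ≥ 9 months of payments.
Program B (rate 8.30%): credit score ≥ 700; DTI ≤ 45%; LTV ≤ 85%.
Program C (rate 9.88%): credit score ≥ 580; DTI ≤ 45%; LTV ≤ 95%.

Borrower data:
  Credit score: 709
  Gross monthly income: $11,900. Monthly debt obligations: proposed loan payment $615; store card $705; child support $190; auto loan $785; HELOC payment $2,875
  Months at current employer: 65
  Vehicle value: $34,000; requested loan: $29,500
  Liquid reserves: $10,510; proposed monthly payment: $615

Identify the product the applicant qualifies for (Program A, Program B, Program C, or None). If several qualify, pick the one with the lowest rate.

Program C

Total debts = (615 + 705 + 190 + 785 + 2,875) = 5,170; DTI = 5,170/11,900 = 43.4%.
LTV = 29,500/34,000 = 86.8%.
Reserves = 10,510/615 = 17.1 months.
Program A: score 709 ≥ 600; DTI 43.4% > 38%; LTV 86.8% ≤ 95%; reserves 17.1 ≥ 9 mo → does not qualify.
Program B: score 709 ≥ 700; DTI 43.4% ≤ 45%; LTV 86.8% > 85% → does not qualify.
Program C: score 709 ≥ 580; DTI 43.4% ≤ 45%; LTV 86.8% ≤ 95% → qualifies.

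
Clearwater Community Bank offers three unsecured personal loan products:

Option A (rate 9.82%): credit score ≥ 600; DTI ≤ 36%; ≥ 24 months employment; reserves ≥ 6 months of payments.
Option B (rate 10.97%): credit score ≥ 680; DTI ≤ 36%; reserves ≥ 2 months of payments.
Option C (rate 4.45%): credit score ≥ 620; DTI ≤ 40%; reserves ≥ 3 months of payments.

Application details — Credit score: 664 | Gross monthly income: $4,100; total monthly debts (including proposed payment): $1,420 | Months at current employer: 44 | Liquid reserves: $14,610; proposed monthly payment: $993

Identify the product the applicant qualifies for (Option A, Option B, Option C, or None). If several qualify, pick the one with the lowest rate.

DTI = 1,420/4,100 = 34.6%.
Reserves = 14,610/993 = 14.7 months.
Option A: score 664 ≥ 600; DTI 34.6% ≤ 36%; employment 44 ≥ 24 mo; reserves 14.7 ≥ 6 mo → qualifies.
Option B: score 664 < 680; DTI 34.6% ≤ 36%; reserves 14.7 ≥ 2 mo → does not qualify.
Option C: score 664 ≥ 620; DTI 34.6% ≤ 40%; reserves 14.7 ≥ 3 mo → qualifies.
Qualifying: Option A, Option C. Lowest rate is 4.45% → Option C.

Option C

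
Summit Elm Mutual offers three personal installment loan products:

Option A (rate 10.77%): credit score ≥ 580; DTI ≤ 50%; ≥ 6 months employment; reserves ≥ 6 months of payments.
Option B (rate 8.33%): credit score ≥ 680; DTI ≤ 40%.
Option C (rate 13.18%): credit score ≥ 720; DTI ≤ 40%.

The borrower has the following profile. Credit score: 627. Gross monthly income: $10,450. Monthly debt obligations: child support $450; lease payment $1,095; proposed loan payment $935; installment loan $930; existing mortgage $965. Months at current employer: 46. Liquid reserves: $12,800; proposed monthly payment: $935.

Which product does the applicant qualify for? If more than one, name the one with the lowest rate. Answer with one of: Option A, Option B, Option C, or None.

Total debts = (450 + 1,095 + 935 + 930 + 965) = 4,375; DTI = 4,375/10,450 = 41.9%.
Reserves = 12,800/935 = 13.7 months.
Option A: score 627 ≥ 580; DTI 41.9% ≤ 50%; employment 46 ≥ 6 mo; reserves 13.7 ≥ 6 mo → qualifies.
Option B: score 627 < 680; DTI 41.9% > 40% → does not qualify.
Option C: score 627 < 720; DTI 41.9% > 40% → does not qualify.

Option A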